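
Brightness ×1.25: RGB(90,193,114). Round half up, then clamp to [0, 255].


Multiply each channel by 1.25, round half up, clamp to [0, 255]
R: 90×1.25 = 112.5 → round → 113
G: 193×1.25 = 241.25 → round → 241
B: 114×1.25 = 142.5 → round → 143
= RGB(113, 241, 143)


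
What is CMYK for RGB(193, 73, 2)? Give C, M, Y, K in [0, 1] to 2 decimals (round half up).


R'=193/255≈0.7569, G'=73/255≈0.2863, B'=2/255≈0.0078
K = 1 - max(R',G',B') = 1 - 193/255 = 62/255 = 0.24313… → 0.24
(1-R'-K)/(1-K) simplifies to (max-R)/max with max = 193:
C = (193-193)/193 = 0/193 = 0 → 0.00
M = (193-73)/193 = 120/193 = 0.62176… → 0.62
Y = (193-2)/193 = 191/193 = 0.98963… → 0.99
= CMYK(0.00, 0.62, 0.99, 0.24)


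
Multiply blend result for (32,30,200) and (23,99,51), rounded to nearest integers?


Multiply: C = A×B/255, rounded to nearest integer
R: 32×23/255 = 736/255 ≈ 2.886 → 3
G: 30×99/255 = 2970/255 ≈ 11.647 → 12
B: 200×51/255 = 10200/255 ≈ 40.000 → 40
= RGB(3, 12, 40)


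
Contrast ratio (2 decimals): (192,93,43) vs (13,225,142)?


Linearize each sRGB channel c=v/255: c/12.92 if c ≤ 0.04045 else ((c+0.055)/1.055)^2.4
L = 0.2126×R_lin + 0.7152×G_lin + 0.0722×B_lin
Color 1 (192,93,43):
  R=192: 192/255≈0.7529 > 0.04045 → ((0.7529+0.055)/1.055)^2.4 ≈ 0.52712
  G=93: 93/255≈0.3647 > 0.04045 → ((0.3647+0.055)/1.055)^2.4 ≈ 0.10946
  B=43: 43/255≈0.1686 > 0.04045 → ((0.1686+0.055)/1.055)^2.4 ≈ 0.02416
  L1 = 0.2126×0.52712 + 0.7152×0.10946 + 0.0722×0.02416 ≈ 0.19210
Color 2 (13,225,142):
  R=13: 13/255≈0.0510 > 0.04045 → ((0.0510+0.055)/1.055)^2.4 ≈ 0.00402
  G=225: 225/255≈0.8824 > 0.04045 → ((0.8824+0.055)/1.055)^2.4 ≈ 0.75294
  B=142: 142/255≈0.5569 > 0.04045 → ((0.5569+0.055)/1.055)^2.4 ≈ 0.27050
  L2 = 0.2126×0.00402 + 0.7152×0.75294 + 0.0722×0.27050 ≈ 0.55889
Lighter = 0.55889, Darker = 0.19210
Ratio = (L_lighter + 0.05) / (L_darker + 0.05)
Ratio = (0.55889 + 0.05) / (0.19210 + 0.05) = 0.60889 / 0.24210 ≈ 2.5151
Ratio ≈ 2.52:1


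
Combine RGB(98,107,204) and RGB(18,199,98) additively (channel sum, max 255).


Additive: each channel = min(255, C₁+C₂)
R: 98+18 = 116 → 116
G: 107+199 = 306 → 255
B: 204+98 = 302 → 255
= RGB(116, 255, 255)


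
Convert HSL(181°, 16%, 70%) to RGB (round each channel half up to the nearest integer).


H=181°, S=0.16, L=0.70
C = (1-|2L-1|)×S = (1-|0.40|)×0.16 = 0.096
H' = H/60 = 181/60 ≈ 3.0167; X = C×(1-|H' mod 2 - 1|) = 0.0944
m = L - C/2 = 0.70 - 0.048 = 0.652
Sector ⌊H'⌋ = 3 → (R',G',B') = (0.0, 0.0944, 0.096)
RGB = ((R'+m)×255, (G'+m)×255, (B'+m)×255) = (166.26, 190.332, 190.74)
Round half up → RGB(166, 190, 191)


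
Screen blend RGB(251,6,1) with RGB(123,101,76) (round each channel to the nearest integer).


Screen: C = 255 - (255-A)×(255-B)/255, rounded to nearest integer
R: 255 - (255-251)×(255-123)/255 = 255 - 528/255 ≈ 255 - 2.071 = 252.929 → 253
G: 255 - (255-6)×(255-101)/255 = 255 - 38346/255 ≈ 255 - 150.376 = 104.624 → 105
B: 255 - (255-1)×(255-76)/255 = 255 - 45466/255 ≈ 255 - 178.298 = 76.702 → 77
= RGB(253, 105, 77)


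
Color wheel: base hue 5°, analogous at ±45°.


Base hue: 5°
Left analog: (5 - 45) mod 360 = 320°
Right analog: (5 + 45) mod 360 = 50°
Analogous hues = 320° and 50°


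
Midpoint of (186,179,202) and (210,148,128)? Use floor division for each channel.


Midpoint: each channel = ⌊(C₁+C₂)/2⌋
R: ⌊(186+210)/2⌋ = 198
G: ⌊(179+148)/2⌋ = 163
B: ⌊(202+128)/2⌋ = 165
= RGB(198, 163, 165)


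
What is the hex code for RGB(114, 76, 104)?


R = 114 → 72 (hex)
G = 76 → 4C (hex)
B = 104 → 68 (hex)
Hex = #724C68


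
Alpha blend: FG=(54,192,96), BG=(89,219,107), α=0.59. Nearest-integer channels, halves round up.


C = α×F + (1-α)×B, with 1-α = 0.41
R: 0.59×54 + 0.41×89 = 31.86 + 36.49 = 68.35 → 68
G: 0.59×192 + 0.41×219 = 113.28 + 89.79 = 203.07 → 203
B: 0.59×96 + 0.41×107 = 56.64 + 43.87 = 100.51 → 101
= RGB(68, 203, 101)


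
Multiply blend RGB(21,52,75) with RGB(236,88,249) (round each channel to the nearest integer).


Multiply: C = A×B/255, rounded to nearest integer
R: 21×236/255 = 4956/255 ≈ 19.435 → 19
G: 52×88/255 = 4576/255 ≈ 17.945 → 18
B: 75×249/255 = 18675/255 ≈ 73.235 → 73
= RGB(19, 18, 73)


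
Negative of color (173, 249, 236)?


Invert: (255-R, 255-G, 255-B)
R: 255-173 = 82
G: 255-249 = 6
B: 255-236 = 19
= RGB(82, 6, 19)


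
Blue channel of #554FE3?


Color: #554FE3
R = 55 = 85
G = 4F = 79
B = E3 = 227
Blue = 227


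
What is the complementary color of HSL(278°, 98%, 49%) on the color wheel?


Complement = opposite side of color wheel = hue + 180°
H' = (278 + 180) mod 360 = 98°
S and L unchanged.
= HSL(98°, 98%, 49%)


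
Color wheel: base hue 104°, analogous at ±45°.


Base hue: 104°
Left analog: (104 - 45) mod 360 = 59°
Right analog: (104 + 45) mod 360 = 149°
Analogous hues = 59° and 149°


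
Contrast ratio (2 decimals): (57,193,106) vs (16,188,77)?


Linearize each sRGB channel c=v/255: c/12.92 if c ≤ 0.04045 else ((c+0.055)/1.055)^2.4
L = 0.2126×R_lin + 0.7152×G_lin + 0.0722×B_lin
Color 1 (57,193,106):
  R=57: 57/255≈0.2235 > 0.04045 → ((0.2235+0.055)/1.055)^2.4 ≈ 0.04092
  G=193: 193/255≈0.7569 > 0.04045 → ((0.7569+0.055)/1.055)^2.4 ≈ 0.53328
  B=106: 106/255≈0.4157 > 0.04045 → ((0.4157+0.055)/1.055)^2.4 ≈ 0.14413
  L1 = 0.2126×0.04092 + 0.7152×0.53328 + 0.0722×0.14413 ≈ 0.40050
Color 2 (16,188,77):
  R=16: 16/255≈0.0627 > 0.04045 → ((0.0627+0.055)/1.055)^2.4 ≈ 0.00518
  G=188: 188/255≈0.7373 > 0.04045 → ((0.7373+0.055)/1.055)^2.4 ≈ 0.50289
  B=77: 77/255≈0.3020 > 0.04045 → ((0.3020+0.055)/1.055)^2.4 ≈ 0.07421
  L2 = 0.2126×0.00518 + 0.7152×0.50289 + 0.0722×0.07421 ≈ 0.36612
Lighter = 0.40050, Darker = 0.36612
Ratio = (L_lighter + 0.05) / (L_darker + 0.05)
Ratio = (0.40050 + 0.05) / (0.36612 + 0.05) = 0.45050 / 0.41612 ≈ 1.0826
Ratio ≈ 1.08:1


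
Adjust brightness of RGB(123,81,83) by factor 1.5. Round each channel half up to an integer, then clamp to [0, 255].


Multiply each channel by 1.5, round half up, clamp to [0, 255]
R: 123×1.5 = 184.5 → round → 185
G: 81×1.5 = 121.5 → round → 122
B: 83×1.5 = 124.5 → round → 125
= RGB(185, 122, 125)


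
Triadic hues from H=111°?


Triadic: equally spaced at 120° intervals
H1 = 111°
H2 = (111 + 120) mod 360 = 231°
H3 = (111 + 240) mod 360 = 351°
Triadic = 111°, 231°, 351°


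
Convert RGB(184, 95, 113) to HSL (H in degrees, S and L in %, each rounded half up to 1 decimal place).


Normalize: R'=184/255≈0.7216, G'=95/255≈0.3725, B'=113/255≈0.4431
Max=184/255, Min=95/255, Δ=Max-Min=89/255
L = (Max+Min)/2 = (184+95)/510 = 279/510 = 0.54705… → L = 54.7%
L > 0.5 → S = Δ/(2-Max-Min) = 89/(510-184-95) = 89/231 = 0.38528… → S = 38.5%
(the 1/255 factors cancel in S and H, so raw channel differences can be used)
Max is R' → H = 60 × (((G-B)/Δ) mod 6) = 60 × (((95-113)/89) mod 6)
  (-18)/89 = -0.2022…; negative, so add 6 → 5.7977…
  H = 60 × 5.7977… = 347.865…° → H = 347.9°
= HSL(347.9°, 38.5%, 54.7%)


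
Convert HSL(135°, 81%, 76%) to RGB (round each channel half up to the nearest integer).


H=135°, S=0.81, L=0.76
C = (1-|2L-1|)×S = (1-|0.52|)×0.81 = 0.3888
H' = H/60 = 135/60 ≈ 2.2500; X = C×(1-|H' mod 2 - 1|) = 0.0972
m = L - C/2 = 0.76 - 0.1944 = 0.5656
Sector ⌊H'⌋ = 2 → (R',G',B') = (0.0, 0.3888, 0.0972)
RGB = ((R'+m)×255, (G'+m)×255, (B'+m)×255) = (144.228, 243.372, 169.014)
Round half up → RGB(144, 243, 169)


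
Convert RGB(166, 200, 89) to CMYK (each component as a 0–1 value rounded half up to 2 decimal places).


R'=166/255≈0.6510, G'=200/255≈0.7843, B'=89/255≈0.3490
K = 1 - max(R',G',B') = 1 - 200/255 = 55/255 = 0.21568… → 0.22
(1-R'-K)/(1-K) simplifies to (max-R)/max with max = 200:
C = (200-166)/200 = 34/200 = 0.17 → 0.17
M = (200-200)/200 = 0/200 = 0 → 0.00
Y = (200-89)/200 = 111/200 = 0.555 → 0.56
= CMYK(0.17, 0.00, 0.56, 0.22)


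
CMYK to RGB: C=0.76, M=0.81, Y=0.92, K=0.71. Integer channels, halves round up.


R = 255 × (1-C) × (1-K) = 255 × 0.24 × 0.29 = 17.748 → 18
G = 255 × (1-M) × (1-K) = 255 × 0.19 × 0.29 = 14.0505 → 14
B = 255 × (1-Y) × (1-K) = 255 × 0.08 × 0.29 = 5.916 → 6
= RGB(18, 14, 6)


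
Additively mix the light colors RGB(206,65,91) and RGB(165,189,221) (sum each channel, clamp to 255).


Additive: each channel = min(255, C₁+C₂)
R: 206+165 = 371 → 255
G: 65+189 = 254 → 254
B: 91+221 = 312 → 255
= RGB(255, 254, 255)


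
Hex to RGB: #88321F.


88 → 136 (R)
32 → 50 (G)
1F → 31 (B)
= RGB(136, 50, 31)


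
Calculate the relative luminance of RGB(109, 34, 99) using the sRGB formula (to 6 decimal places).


Linearize each channel (sRGB transfer function): c = v/255; c_lin = c/12.92 if c ≤ 0.04045, else ((c+0.055)/1.055)^2.4
  R: 109/255 ≈ 0.427451 > 0.04045 → ((0.427451+0.055)/1.055)^2.4 ≈ 0.152926
  G: 34/255 ≈ 0.133333 > 0.04045 → ((0.133333+0.055)/1.055)^2.4 ≈ 0.015996
  B: 99/255 ≈ 0.388235 > 0.04045 → ((0.388235+0.055)/1.055)^2.4 ≈ 0.124772
R_lin = 0.152926, G_lin = 0.015996, B_lin = 0.124772
L = 0.2126×R + 0.7152×G + 0.0722×B
L = 0.2126×0.152926 + 0.7152×0.015996 + 0.0722×0.124772
L ≈ 0.052961


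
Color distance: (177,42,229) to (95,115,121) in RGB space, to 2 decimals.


d = √[(R₁-R₂)² + (G₁-G₂)² + (B₁-B₂)²]
d = √[(177-95)² + (42-115)² + (229-121)²]
d = √[6724 + 5329 + 11664]
d = √23717
d ≈ 154.00


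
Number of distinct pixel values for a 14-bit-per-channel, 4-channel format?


Total bits = 14 bits/channel × 4 channels = 56 bits
Distinct pixel values = 2^56
= 72,057,594,037,927,936 pixel values


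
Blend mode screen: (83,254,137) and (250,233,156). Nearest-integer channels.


Screen: C = 255 - (255-A)×(255-B)/255, rounded to nearest integer
R: 255 - (255-83)×(255-250)/255 = 255 - 860/255 ≈ 255 - 3.373 = 251.627 → 252
G: 255 - (255-254)×(255-233)/255 = 255 - 22/255 ≈ 255 - 0.086 = 254.914 → 255
B: 255 - (255-137)×(255-156)/255 = 255 - 11682/255 ≈ 255 - 45.812 = 209.188 → 209
= RGB(252, 255, 209)


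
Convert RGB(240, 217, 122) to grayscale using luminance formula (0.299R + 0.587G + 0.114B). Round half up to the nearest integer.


Gray = 0.299×R + 0.587×G + 0.114×B
Gray = 0.299×240 + 0.587×217 + 0.114×122
Gray = 71.760 + 127.379 + 13.908
Gray = 213.047 → round half up → 213
Gray = 213


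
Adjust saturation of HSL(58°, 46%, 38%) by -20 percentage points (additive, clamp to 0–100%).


Original S = 46%
Adjustment = -20 percentage points
New S = 46 + (-20) = 26
Clamp to [0, 100] → 26
= HSL(58°, 26%, 38%)


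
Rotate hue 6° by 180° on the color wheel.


New hue = (H + rotation) mod 360
New hue = (6 + 180) mod 360
= 186 mod 360
= 186°


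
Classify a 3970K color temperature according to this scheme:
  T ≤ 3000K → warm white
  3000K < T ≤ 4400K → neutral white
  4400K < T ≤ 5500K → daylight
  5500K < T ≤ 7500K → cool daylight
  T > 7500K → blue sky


Temperature: 3970K
3000K < 3970K ≤ 4400K → neutral white
Classification: neutral white


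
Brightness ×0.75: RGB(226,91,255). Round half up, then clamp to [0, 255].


Multiply each channel by 0.75, round half up, clamp to [0, 255]
R: 226×0.75 = 169.5 → round → 170
G: 91×0.75 = 68.25 → round → 68
B: 255×0.75 = 191.25 → round → 191
= RGB(170, 68, 191)


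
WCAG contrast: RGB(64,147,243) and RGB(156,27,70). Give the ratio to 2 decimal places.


Linearize each sRGB channel c=v/255: c/12.92 if c ≤ 0.04045 else ((c+0.055)/1.055)^2.4
L = 0.2126×R_lin + 0.7152×G_lin + 0.0722×B_lin
Color 1 (64,147,243):
  R=64: 64/255≈0.2510 > 0.04045 → ((0.2510+0.055)/1.055)^2.4 ≈ 0.05127
  G=147: 147/255≈0.5765 > 0.04045 → ((0.5765+0.055)/1.055)^2.4 ≈ 0.29177
  B=243: 243/255≈0.9529 > 0.04045 → ((0.9529+0.055)/1.055)^2.4 ≈ 0.89627
  L1 = 0.2126×0.05127 + 0.7152×0.29177 + 0.0722×0.89627 ≈ 0.28428
Color 2 (156,27,70):
  R=156: 156/255≈0.6118 > 0.04045 → ((0.6118+0.055)/1.055)^2.4 ≈ 0.33245
  G=27: 27/255≈0.1059 > 0.04045 → ((0.1059+0.055)/1.055)^2.4 ≈ 0.01096
  B=70: 70/255≈0.2745 > 0.04045 → ((0.2745+0.055)/1.055)^2.4 ≈ 0.06125
  L2 = 0.2126×0.33245 + 0.7152×0.01096 + 0.0722×0.06125 ≈ 0.08294
Lighter = 0.28428, Darker = 0.08294
Ratio = (L_lighter + 0.05) / (L_darker + 0.05)
Ratio = (0.28428 + 0.05) / (0.08294 + 0.05) = 0.33428 / 0.13294 ≈ 2.5146
Ratio ≈ 2.51:1


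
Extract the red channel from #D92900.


Color: #D92900
R = D9 = 217
G = 29 = 41
B = 00 = 0
Red = 217


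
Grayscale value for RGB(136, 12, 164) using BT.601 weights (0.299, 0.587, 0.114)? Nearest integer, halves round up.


Gray = 0.299×R + 0.587×G + 0.114×B
Gray = 0.299×136 + 0.587×12 + 0.114×164
Gray = 40.664 + 7.044 + 18.696
Gray = 66.404 → round half up → 66
Gray = 66


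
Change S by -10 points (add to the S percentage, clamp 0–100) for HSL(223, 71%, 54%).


Original S = 71%
Adjustment = -10 percentage points
New S = 71 + (-10) = 61
Clamp to [0, 100] → 61
= HSL(223°, 61%, 54%)


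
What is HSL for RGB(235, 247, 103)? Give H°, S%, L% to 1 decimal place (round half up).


Normalize: R'=235/255≈0.9216, G'=247/255≈0.9686, B'=103/255≈0.4039
Max=247/255, Min=103/255, Δ=Max-Min=144/255
L = (Max+Min)/2 = (247+103)/510 = 350/510 = 0.68627… → L = 68.6%
L > 0.5 → S = Δ/(2-Max-Min) = 144/(510-247-103) = 144/160 = 0.9 → S = 90.0%
(the 1/255 factors cancel in S and H, so raw channel differences can be used)
Max is G' → H = 60 × ((B-R)/Δ + 2) = 60 × ((103-235)/144 + 2)
  -132/144 + 2 = -0.9166… + 2 = 1.0833…
  H = 60 × 1.0833… = 65° → H = 65.0°
= HSL(65.0°, 90.0%, 68.6%)


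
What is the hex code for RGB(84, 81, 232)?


R = 84 → 54 (hex)
G = 81 → 51 (hex)
B = 232 → E8 (hex)
Hex = #5451E8


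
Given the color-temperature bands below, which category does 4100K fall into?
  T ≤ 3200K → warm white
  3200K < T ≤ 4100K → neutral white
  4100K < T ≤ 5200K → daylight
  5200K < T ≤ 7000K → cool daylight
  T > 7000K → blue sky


Temperature: 4100K
3200K < 4100K ≤ 4100K → neutral white
Classification: neutral white


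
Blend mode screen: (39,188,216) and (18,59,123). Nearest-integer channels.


Screen: C = 255 - (255-A)×(255-B)/255, rounded to nearest integer
R: 255 - (255-39)×(255-18)/255 = 255 - 51192/255 ≈ 255 - 200.753 = 54.247 → 54
G: 255 - (255-188)×(255-59)/255 = 255 - 13132/255 ≈ 255 - 51.498 = 203.502 → 204
B: 255 - (255-216)×(255-123)/255 = 255 - 5148/255 ≈ 255 - 20.188 = 234.812 → 235
= RGB(54, 204, 235)


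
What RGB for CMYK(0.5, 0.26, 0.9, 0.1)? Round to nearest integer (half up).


R = 255 × (1-C) × (1-K) = 255 × 0.50 × 0.90 = 114.75 → 115
G = 255 × (1-M) × (1-K) = 255 × 0.74 × 0.90 = 169.83 → 170
B = 255 × (1-Y) × (1-K) = 255 × 0.10 × 0.90 = 22.95 → 23
= RGB(115, 170, 23)


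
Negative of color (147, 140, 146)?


Invert: (255-R, 255-G, 255-B)
R: 255-147 = 108
G: 255-140 = 115
B: 255-146 = 109
= RGB(108, 115, 109)


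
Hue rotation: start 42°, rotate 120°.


New hue = (H + rotation) mod 360
New hue = (42 + 120) mod 360
= 162 mod 360
= 162°


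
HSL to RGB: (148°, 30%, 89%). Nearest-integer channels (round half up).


H=148°, S=0.30, L=0.89
C = (1-|2L-1|)×S = (1-|0.78|)×0.30 = 0.066
H' = H/60 = 148/60 ≈ 2.4667; X = C×(1-|H' mod 2 - 1|) = 0.0308
m = L - C/2 = 0.89 - 0.033 = 0.857
Sector ⌊H'⌋ = 2 → (R',G',B') = (0.0, 0.066, 0.0308)
RGB = ((R'+m)×255, (G'+m)×255, (B'+m)×255) = (218.535, 235.365, 226.389)
Round half up → RGB(219, 235, 226)


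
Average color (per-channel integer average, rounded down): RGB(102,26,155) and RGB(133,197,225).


Midpoint: each channel = ⌊(C₁+C₂)/2⌋
R: ⌊(102+133)/2⌋ = 117
G: ⌊(26+197)/2⌋ = 111
B: ⌊(155+225)/2⌋ = 190
= RGB(117, 111, 190)


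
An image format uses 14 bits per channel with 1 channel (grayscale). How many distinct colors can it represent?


Total bits = 14 bits/channel × 1 channels = 14 bits
Distinct colors = 2^14
= 16,384 colors


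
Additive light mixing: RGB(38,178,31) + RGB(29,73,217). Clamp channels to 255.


Additive: each channel = min(255, C₁+C₂)
R: 38+29 = 67 → 67
G: 178+73 = 251 → 251
B: 31+217 = 248 → 248
= RGB(67, 251, 248)


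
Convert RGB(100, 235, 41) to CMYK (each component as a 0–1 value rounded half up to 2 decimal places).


R'=100/255≈0.3922, G'=235/255≈0.9216, B'=41/255≈0.1608
K = 1 - max(R',G',B') = 1 - 235/255 = 20/255 = 0.07843… → 0.08
(1-R'-K)/(1-K) simplifies to (max-R)/max with max = 235:
C = (235-100)/235 = 135/235 = 0.57446… → 0.57
M = (235-235)/235 = 0/235 = 0 → 0.00
Y = (235-41)/235 = 194/235 = 0.82553… → 0.83
= CMYK(0.57, 0.00, 0.83, 0.08)


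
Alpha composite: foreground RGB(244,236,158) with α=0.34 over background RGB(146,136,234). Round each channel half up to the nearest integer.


C = α×F + (1-α)×B, with 1-α = 0.66
R: 0.34×244 + 0.66×146 = 82.96 + 96.36 = 179.32 → 179
G: 0.34×236 + 0.66×136 = 80.24 + 89.76 = 170.00 → 170
B: 0.34×158 + 0.66×234 = 53.72 + 154.44 = 208.16 → 208
= RGB(179, 170, 208)


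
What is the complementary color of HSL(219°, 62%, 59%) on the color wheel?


Complement = opposite side of color wheel = hue + 180°
H' = (219 + 180) mod 360 = 39°
S and L unchanged.
= HSL(39°, 62%, 59%)


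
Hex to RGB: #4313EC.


43 → 67 (R)
13 → 19 (G)
EC → 236 (B)
= RGB(67, 19, 236)


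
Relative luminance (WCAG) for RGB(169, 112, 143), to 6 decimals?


Linearize each channel (sRGB transfer function): c = v/255; c_lin = c/12.92 if c ≤ 0.04045, else ((c+0.055)/1.055)^2.4
  R: 169/255 ≈ 0.662745 > 0.04045 → ((0.662745+0.055)/1.055)^2.4 ≈ 0.396755
  G: 112/255 ≈ 0.439216 > 0.04045 → ((0.439216+0.055)/1.055)^2.4 ≈ 0.162029
  B: 143/255 ≈ 0.560784 > 0.04045 → ((0.560784+0.055)/1.055)^2.4 ≈ 0.274677
R_lin = 0.396755, G_lin = 0.162029, B_lin = 0.274677
L = 0.2126×R + 0.7152×G + 0.0722×B
L = 0.2126×0.396755 + 0.7152×0.162029 + 0.0722×0.274677
L ≈ 0.220065


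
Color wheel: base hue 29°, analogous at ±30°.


Base hue: 29°
Left analog: (29 - 30) mod 360 = 359°
Right analog: (29 + 30) mod 360 = 59°
Analogous hues = 359° and 59°


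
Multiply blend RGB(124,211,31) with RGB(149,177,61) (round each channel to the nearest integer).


Multiply: C = A×B/255, rounded to nearest integer
R: 124×149/255 = 18476/255 ≈ 72.455 → 72
G: 211×177/255 = 37347/255 ≈ 146.459 → 146
B: 31×61/255 = 1891/255 ≈ 7.416 → 7
= RGB(72, 146, 7)


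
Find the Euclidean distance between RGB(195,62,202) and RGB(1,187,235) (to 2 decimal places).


d = √[(R₁-R₂)² + (G₁-G₂)² + (B₁-B₂)²]
d = √[(195-1)² + (62-187)² + (202-235)²]
d = √[37636 + 15625 + 1089]
d = √54350
d ≈ 233.13


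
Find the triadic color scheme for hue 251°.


Triadic: equally spaced at 120° intervals
H1 = 251°
H2 = (251 + 120) mod 360 = 11°
H3 = (251 + 240) mod 360 = 131°
Triadic = 251°, 11°, 131°


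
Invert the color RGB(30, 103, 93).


Invert: (255-R, 255-G, 255-B)
R: 255-30 = 225
G: 255-103 = 152
B: 255-93 = 162
= RGB(225, 152, 162)


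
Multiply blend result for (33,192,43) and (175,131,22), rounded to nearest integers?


Multiply: C = A×B/255, rounded to nearest integer
R: 33×175/255 = 5775/255 ≈ 22.647 → 23
G: 192×131/255 = 25152/255 ≈ 98.635 → 99
B: 43×22/255 = 946/255 ≈ 3.710 → 4
= RGB(23, 99, 4)


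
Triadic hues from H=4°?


Triadic: equally spaced at 120° intervals
H1 = 4°
H2 = (4 + 120) mod 360 = 124°
H3 = (4 + 240) mod 360 = 244°
Triadic = 4°, 124°, 244°


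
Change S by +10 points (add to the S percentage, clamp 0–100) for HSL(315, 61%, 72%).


Original S = 61%
Adjustment = +10 percentage points
New S = 61 + (10) = 71
Clamp to [0, 100] → 71
= HSL(315°, 71%, 72%)


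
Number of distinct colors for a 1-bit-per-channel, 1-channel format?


Total bits = 1 bits/channel × 1 channels = 1 bits
Distinct colors = 2^1
= 2 colors


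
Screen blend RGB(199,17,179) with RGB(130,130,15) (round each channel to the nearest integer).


Screen: C = 255 - (255-A)×(255-B)/255, rounded to nearest integer
R: 255 - (255-199)×(255-130)/255 = 255 - 7000/255 ≈ 255 - 27.451 = 227.549 → 228
G: 255 - (255-17)×(255-130)/255 = 255 - 29750/255 ≈ 255 - 116.667 = 138.333 → 138
B: 255 - (255-179)×(255-15)/255 = 255 - 18240/255 ≈ 255 - 71.529 = 183.471 → 183
= RGB(228, 138, 183)


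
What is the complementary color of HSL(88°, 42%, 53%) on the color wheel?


Complement = opposite side of color wheel = hue + 180°
H' = (88 + 180) mod 360 = 268°
S and L unchanged.
= HSL(268°, 42%, 53%)


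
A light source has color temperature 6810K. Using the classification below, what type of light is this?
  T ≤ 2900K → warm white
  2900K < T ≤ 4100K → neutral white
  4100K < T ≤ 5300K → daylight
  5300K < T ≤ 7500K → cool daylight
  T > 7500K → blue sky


Temperature: 6810K
5300K < 6810K ≤ 7500K → cool daylight
Classification: cool daylight


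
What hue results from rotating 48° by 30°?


New hue = (H + rotation) mod 360
New hue = (48 + 30) mod 360
= 78 mod 360
= 78°


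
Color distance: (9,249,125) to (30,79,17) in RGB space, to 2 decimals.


d = √[(R₁-R₂)² + (G₁-G₂)² + (B₁-B₂)²]
d = √[(9-30)² + (249-79)² + (125-17)²]
d = √[441 + 28900 + 11664]
d = √41005
d ≈ 202.50


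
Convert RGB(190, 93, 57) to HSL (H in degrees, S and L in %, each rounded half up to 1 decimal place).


Normalize: R'=190/255≈0.7451, G'=93/255≈0.3647, B'=57/255≈0.2235
Max=190/255, Min=57/255, Δ=Max-Min=133/255
L = (Max+Min)/2 = (190+57)/510 = 247/510 = 0.48431… → L = 48.4%
L ≤ 0.5 → S = Δ/(Max+Min) = 133/(190+57) = 133/247 = 0.53846… → S = 53.8%
(the 1/255 factors cancel in S and H, so raw channel differences can be used)
Max is R' → H = 60 × (((G-B)/Δ) mod 6) = 60 × (((93-57)/133) mod 6)
  36/133 = 0.2706…
  H = 60 × 0.2706… = 16.240…° → H = 16.2°
= HSL(16.2°, 53.8%, 48.4%)


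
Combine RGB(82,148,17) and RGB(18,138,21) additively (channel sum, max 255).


Additive: each channel = min(255, C₁+C₂)
R: 82+18 = 100 → 100
G: 148+138 = 286 → 255
B: 17+21 = 38 → 38
= RGB(100, 255, 38)


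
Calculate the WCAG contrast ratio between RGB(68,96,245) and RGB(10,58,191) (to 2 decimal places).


Linearize each sRGB channel c=v/255: c/12.92 if c ≤ 0.04045 else ((c+0.055)/1.055)^2.4
L = 0.2126×R_lin + 0.7152×G_lin + 0.0722×B_lin
Color 1 (68,96,245):
  R=68: 68/255≈0.2667 > 0.04045 → ((0.2667+0.055)/1.055)^2.4 ≈ 0.05781
  G=96: 96/255≈0.3765 > 0.04045 → ((0.3765+0.055)/1.055)^2.4 ≈ 0.11697
  B=245: 245/255≈0.9608 > 0.04045 → ((0.9608+0.055)/1.055)^2.4 ≈ 0.91310
  L1 = 0.2126×0.05781 + 0.7152×0.11697 + 0.0722×0.91310 ≈ 0.16187
Color 2 (10,58,191):
  R=10: 10/255≈0.0392 ≤ 0.04045 → 0.0392/12.92 ≈ 0.00304
  G=58: 58/255≈0.2275 > 0.04045 → ((0.2275+0.055)/1.055)^2.4 ≈ 0.04231
  B=191: 191/255≈0.7490 > 0.04045 → ((0.7490+0.055)/1.055)^2.4 ≈ 0.52100
  L2 = 0.2126×0.00304 + 0.7152×0.04231 + 0.0722×0.52100 ≈ 0.06852
Lighter = 0.16187, Darker = 0.06852
Ratio = (L_lighter + 0.05) / (L_darker + 0.05)
Ratio = (0.16187 + 0.05) / (0.06852 + 0.05) = 0.21187 / 0.11852 ≈ 1.7876
Ratio ≈ 1.79:1


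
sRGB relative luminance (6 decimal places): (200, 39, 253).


Linearize each channel (sRGB transfer function): c = v/255; c_lin = c/12.92 if c ≤ 0.04045, else ((c+0.055)/1.055)^2.4
  R: 200/255 ≈ 0.784314 > 0.04045 → ((0.784314+0.055)/1.055)^2.4 ≈ 0.577580
  G: 39/255 ≈ 0.152941 > 0.04045 → ((0.152941+0.055)/1.055)^2.4 ≈ 0.020289
  B: 253/255 ≈ 0.992157 > 0.04045 → ((0.992157+0.055)/1.055)^2.4 ≈ 0.982251
R_lin = 0.577580, G_lin = 0.020289, B_lin = 0.982251
L = 0.2126×R + 0.7152×G + 0.0722×B
L = 0.2126×0.577580 + 0.7152×0.020289 + 0.0722×0.982251
L ≈ 0.208222


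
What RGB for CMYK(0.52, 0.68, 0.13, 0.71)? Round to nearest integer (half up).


R = 255 × (1-C) × (1-K) = 255 × 0.48 × 0.29 = 35.496 → 35
G = 255 × (1-M) × (1-K) = 255 × 0.32 × 0.29 = 23.664 → 24
B = 255 × (1-Y) × (1-K) = 255 × 0.87 × 0.29 = 64.3365 → 64
= RGB(35, 24, 64)


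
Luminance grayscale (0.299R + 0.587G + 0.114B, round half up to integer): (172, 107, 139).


Gray = 0.299×R + 0.587×G + 0.114×B
Gray = 0.299×172 + 0.587×107 + 0.114×139
Gray = 51.428 + 62.809 + 15.846
Gray = 130.083 → round half up → 130
Gray = 130


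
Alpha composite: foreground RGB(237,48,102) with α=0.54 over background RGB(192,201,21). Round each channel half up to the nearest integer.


C = α×F + (1-α)×B, with 1-α = 0.46
R: 0.54×237 + 0.46×192 = 127.98 + 88.32 = 216.30 → 216
G: 0.54×48 + 0.46×201 = 25.92 + 92.46 = 118.38 → 118
B: 0.54×102 + 0.46×21 = 55.08 + 9.66 = 64.74 → 65
= RGB(216, 118, 65)


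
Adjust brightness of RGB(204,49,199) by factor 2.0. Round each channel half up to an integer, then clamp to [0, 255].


Multiply each channel by 2.0, round half up, clamp to [0, 255]
R: 204×2.0 = 408 → clamp → 255
G: 49×2.0 = 98
B: 199×2.0 = 398 → clamp → 255
= RGB(255, 98, 255)


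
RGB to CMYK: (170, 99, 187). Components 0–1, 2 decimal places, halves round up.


R'=170/255≈0.6667, G'=99/255≈0.3882, B'=187/255≈0.7333
K = 1 - max(R',G',B') = 1 - 187/255 = 68/255 = 0.26666… → 0.27
(1-R'-K)/(1-K) simplifies to (max-R)/max with max = 187:
C = (187-170)/187 = 17/187 = 0.09090… → 0.09
M = (187-99)/187 = 88/187 = 0.47058… → 0.47
Y = (187-187)/187 = 0/187 = 0 → 0.00
= CMYK(0.09, 0.47, 0.00, 0.27)


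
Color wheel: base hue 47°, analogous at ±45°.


Base hue: 47°
Left analog: (47 - 45) mod 360 = 2°
Right analog: (47 + 45) mod 360 = 92°
Analogous hues = 2° and 92°


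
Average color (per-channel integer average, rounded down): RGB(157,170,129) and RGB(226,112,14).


Midpoint: each channel = ⌊(C₁+C₂)/2⌋
R: ⌊(157+226)/2⌋ = 191
G: ⌊(170+112)/2⌋ = 141
B: ⌊(129+14)/2⌋ = 71
= RGB(191, 141, 71)


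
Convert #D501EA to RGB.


D5 → 213 (R)
01 → 1 (G)
EA → 234 (B)
= RGB(213, 1, 234)


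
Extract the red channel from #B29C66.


Color: #B29C66
R = B2 = 178
G = 9C = 156
B = 66 = 102
Red = 178


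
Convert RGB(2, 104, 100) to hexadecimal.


R = 2 → 02 (hex)
G = 104 → 68 (hex)
B = 100 → 64 (hex)
Hex = #026864


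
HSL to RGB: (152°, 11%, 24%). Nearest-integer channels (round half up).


H=152°, S=0.11, L=0.24
C = (1-|2L-1|)×S = (1-|-0.52|)×0.11 = 0.0528
H' = H/60 = 152/60 ≈ 2.5333; X = C×(1-|H' mod 2 - 1|) = 0.02816
m = L - C/2 = 0.24 - 0.0264 = 0.2136
Sector ⌊H'⌋ = 2 → (R',G',B') = (0.0, 0.0528, 0.02816)
RGB = ((R'+m)×255, (G'+m)×255, (B'+m)×255) = (54.468, 67.932, 61.6488)
Round half up → RGB(54, 68, 62)


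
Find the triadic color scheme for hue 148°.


Triadic: equally spaced at 120° intervals
H1 = 148°
H2 = (148 + 120) mod 360 = 268°
H3 = (148 + 240) mod 360 = 28°
Triadic = 148°, 268°, 28°


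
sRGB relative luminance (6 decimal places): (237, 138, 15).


Linearize each channel (sRGB transfer function): c = v/255; c_lin = c/12.92 if c ≤ 0.04045, else ((c+0.055)/1.055)^2.4
  R: 237/255 ≈ 0.929412 > 0.04045 → ((0.929412+0.055)/1.055)^2.4 ≈ 0.846873
  G: 138/255 ≈ 0.541176 > 0.04045 → ((0.541176+0.055)/1.055)^2.4 ≈ 0.254152
  B: 15/255 ≈ 0.058824 > 0.04045 → ((0.058824+0.055)/1.055)^2.4 ≈ 0.004777
R_lin = 0.846873, G_lin = 0.254152, B_lin = 0.004777
L = 0.2126×R + 0.7152×G + 0.0722×B
L = 0.2126×0.846873 + 0.7152×0.254152 + 0.0722×0.004777
L ≈ 0.362160


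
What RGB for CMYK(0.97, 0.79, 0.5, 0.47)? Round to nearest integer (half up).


R = 255 × (1-C) × (1-K) = 255 × 0.03 × 0.53 = 4.0545 → 4
G = 255 × (1-M) × (1-K) = 255 × 0.21 × 0.53 = 28.3815 → 28
B = 255 × (1-Y) × (1-K) = 255 × 0.50 × 0.53 = 67.575 → 68
= RGB(4, 28, 68)


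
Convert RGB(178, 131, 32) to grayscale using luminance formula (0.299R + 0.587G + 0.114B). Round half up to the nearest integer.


Gray = 0.299×R + 0.587×G + 0.114×B
Gray = 0.299×178 + 0.587×131 + 0.114×32
Gray = 53.222 + 76.897 + 3.648
Gray = 133.767 → round half up → 134
Gray = 134


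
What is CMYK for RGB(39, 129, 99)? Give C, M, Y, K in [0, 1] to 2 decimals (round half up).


R'=39/255≈0.1529, G'=129/255≈0.5059, B'=99/255≈0.3882
K = 1 - max(R',G',B') = 1 - 129/255 = 126/255 = 0.49411… → 0.49
(1-R'-K)/(1-K) simplifies to (max-R)/max with max = 129:
C = (129-39)/129 = 90/129 = 0.69767… → 0.70
M = (129-129)/129 = 0/129 = 0 → 0.00
Y = (129-99)/129 = 30/129 = 0.23255… → 0.23
= CMYK(0.70, 0.00, 0.23, 0.49)


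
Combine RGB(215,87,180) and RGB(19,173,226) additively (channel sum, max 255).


Additive: each channel = min(255, C₁+C₂)
R: 215+19 = 234 → 234
G: 87+173 = 260 → 255
B: 180+226 = 406 → 255
= RGB(234, 255, 255)


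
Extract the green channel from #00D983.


Color: #00D983
R = 00 = 0
G = D9 = 217
B = 83 = 131
Green = 217


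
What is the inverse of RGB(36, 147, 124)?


Invert: (255-R, 255-G, 255-B)
R: 255-36 = 219
G: 255-147 = 108
B: 255-124 = 131
= RGB(219, 108, 131)


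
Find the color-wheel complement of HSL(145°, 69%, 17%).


Complement = opposite side of color wheel = hue + 180°
H' = (145 + 180) mod 360 = 325°
S and L unchanged.
= HSL(325°, 69%, 17%)


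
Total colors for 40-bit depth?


Colors = 2^bits = 2^40
= 1,099,511,627,776 colors


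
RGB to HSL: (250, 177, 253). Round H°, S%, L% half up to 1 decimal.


Normalize: R'=250/255≈0.9804, G'=177/255≈0.6941, B'=253/255≈0.9922
Max=253/255, Min=177/255, Δ=Max-Min=76/255
L = (Max+Min)/2 = (253+177)/510 = 430/510 = 0.84313… → L = 84.3%
L > 0.5 → S = Δ/(2-Max-Min) = 76/(510-253-177) = 76/80 = 0.95 → S = 95.0%
(the 1/255 factors cancel in S and H, so raw channel differences can be used)
Max is B' → H = 60 × ((R-G)/Δ + 4) = 60 × ((250-177)/76 + 4)
  73/76 + 4 = 0.9605… + 4 = 4.9605…
  H = 60 × 4.9605… = 297.631…° → H = 297.6°
= HSL(297.6°, 95.0%, 84.3%)


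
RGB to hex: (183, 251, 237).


R = 183 → B7 (hex)
G = 251 → FB (hex)
B = 237 → ED (hex)
Hex = #B7FBED


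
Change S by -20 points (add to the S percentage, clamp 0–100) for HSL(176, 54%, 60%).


Original S = 54%
Adjustment = -20 percentage points
New S = 54 + (-20) = 34
Clamp to [0, 100] → 34
= HSL(176°, 34%, 60%)


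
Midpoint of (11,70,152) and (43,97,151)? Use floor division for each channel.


Midpoint: each channel = ⌊(C₁+C₂)/2⌋
R: ⌊(11+43)/2⌋ = 27
G: ⌊(70+97)/2⌋ = 83
B: ⌊(152+151)/2⌋ = 151
= RGB(27, 83, 151)


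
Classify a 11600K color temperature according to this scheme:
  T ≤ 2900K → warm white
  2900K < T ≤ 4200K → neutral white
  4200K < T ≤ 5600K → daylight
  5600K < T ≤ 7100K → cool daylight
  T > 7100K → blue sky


Temperature: 11600K
11600K > 7100K → blue sky
Classification: blue sky


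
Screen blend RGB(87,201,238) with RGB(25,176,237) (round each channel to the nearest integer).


Screen: C = 255 - (255-A)×(255-B)/255, rounded to nearest integer
R: 255 - (255-87)×(255-25)/255 = 255 - 38640/255 ≈ 255 - 151.529 = 103.471 → 103
G: 255 - (255-201)×(255-176)/255 = 255 - 4266/255 ≈ 255 - 16.729 = 238.271 → 238
B: 255 - (255-238)×(255-237)/255 = 255 - 306/255 ≈ 255 - 1.200 = 253.800 → 254
= RGB(103, 238, 254)


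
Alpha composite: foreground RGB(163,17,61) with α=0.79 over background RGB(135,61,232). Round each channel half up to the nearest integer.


C = α×F + (1-α)×B, with 1-α = 0.21
R: 0.79×163 + 0.21×135 = 128.77 + 28.35 = 157.12 → 157
G: 0.79×17 + 0.21×61 = 13.43 + 12.81 = 26.24 → 26
B: 0.79×61 + 0.21×232 = 48.19 + 48.72 = 96.91 → 97
= RGB(157, 26, 97)


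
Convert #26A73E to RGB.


26 → 38 (R)
A7 → 167 (G)
3E → 62 (B)
= RGB(38, 167, 62)


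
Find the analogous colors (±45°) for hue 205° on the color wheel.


Base hue: 205°
Left analog: (205 - 45) mod 360 = 160°
Right analog: (205 + 45) mod 360 = 250°
Analogous hues = 160° and 250°


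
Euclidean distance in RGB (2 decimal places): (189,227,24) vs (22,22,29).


d = √[(R₁-R₂)² + (G₁-G₂)² + (B₁-B₂)²]
d = √[(189-22)² + (227-22)² + (24-29)²]
d = √[27889 + 42025 + 25]
d = √69939
d ≈ 264.46


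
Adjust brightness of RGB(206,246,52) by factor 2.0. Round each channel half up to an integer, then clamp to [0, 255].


Multiply each channel by 2.0, round half up, clamp to [0, 255]
R: 206×2.0 = 412 → clamp → 255
G: 246×2.0 = 492 → clamp → 255
B: 52×2.0 = 104
= RGB(255, 255, 104)


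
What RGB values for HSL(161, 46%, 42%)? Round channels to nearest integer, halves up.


H=161°, S=0.46, L=0.42
C = (1-|2L-1|)×S = (1-|-0.16|)×0.46 = 0.3864
H' = H/60 = 161/60 ≈ 2.6833; X = C×(1-|H' mod 2 - 1|) = 0.26404
m = L - C/2 = 0.42 - 0.1932 = 0.2268
Sector ⌊H'⌋ = 2 → (R',G',B') = (0.0, 0.3864, 0.26404)
RGB = ((R'+m)×255, (G'+m)×255, (B'+m)×255) = (57.834, 156.366, 125.1642)
Round half up → RGB(58, 156, 125)


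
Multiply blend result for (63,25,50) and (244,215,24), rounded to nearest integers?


Multiply: C = A×B/255, rounded to nearest integer
R: 63×244/255 = 15372/255 ≈ 60.282 → 60
G: 25×215/255 = 5375/255 ≈ 21.078 → 21
B: 50×24/255 = 1200/255 ≈ 4.706 → 5
= RGB(60, 21, 5)


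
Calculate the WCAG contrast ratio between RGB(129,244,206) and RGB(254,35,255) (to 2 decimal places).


Linearize each sRGB channel c=v/255: c/12.92 if c ≤ 0.04045 else ((c+0.055)/1.055)^2.4
L = 0.2126×R_lin + 0.7152×G_lin + 0.0722×B_lin
Color 1 (129,244,206):
  R=129: 129/255≈0.5059 > 0.04045 → ((0.5059+0.055)/1.055)^2.4 ≈ 0.21953
  G=244: 244/255≈0.9569 > 0.04045 → ((0.9569+0.055)/1.055)^2.4 ≈ 0.90466
  B=206: 206/255≈0.8078 > 0.04045 → ((0.8078+0.055)/1.055)^2.4 ≈ 0.61721
  L1 = 0.2126×0.21953 + 0.7152×0.90466 + 0.0722×0.61721 ≈ 0.73825
Color 2 (254,35,255):
  R=254: 254/255≈0.9961 > 0.04045 → ((0.9961+0.055)/1.055)^2.4 ≈ 0.99110
  G=35: 35/255≈0.1373 > 0.04045 → ((0.1373+0.055)/1.055)^2.4 ≈ 0.01681
  B=255: 255/255≈1.0000 > 0.04045 → ((1.0000+0.055)/1.055)^2.4 ≈ 1.00000
  L2 = 0.2126×0.99110 + 0.7152×0.01681 + 0.0722×1.00000 ≈ 0.29493
Lighter = 0.73825, Darker = 0.29493
Ratio = (L_lighter + 0.05) / (L_darker + 0.05)
Ratio = (0.73825 + 0.05) / (0.29493 + 0.05) = 0.78825 / 0.34493 ≈ 2.2852
Ratio ≈ 2.29:1


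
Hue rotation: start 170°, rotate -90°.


New hue = (H + rotation) mod 360
New hue = (170 -90) mod 360
= 80 mod 360
= 80°


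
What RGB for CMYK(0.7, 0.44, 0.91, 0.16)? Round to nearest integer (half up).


R = 255 × (1-C) × (1-K) = 255 × 0.30 × 0.84 = 64.26 → 64
G = 255 × (1-M) × (1-K) = 255 × 0.56 × 0.84 = 119.952 → 120
B = 255 × (1-Y) × (1-K) = 255 × 0.09 × 0.84 = 19.278 → 19
= RGB(64, 120, 19)


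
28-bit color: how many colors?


Colors = 2^bits = 2^28
= 268,435,456 colors


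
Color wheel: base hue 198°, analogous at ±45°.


Base hue: 198°
Left analog: (198 - 45) mod 360 = 153°
Right analog: (198 + 45) mod 360 = 243°
Analogous hues = 153° and 243°


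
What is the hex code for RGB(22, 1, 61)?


R = 22 → 16 (hex)
G = 1 → 01 (hex)
B = 61 → 3D (hex)
Hex = #16013D


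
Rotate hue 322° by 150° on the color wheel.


New hue = (H + rotation) mod 360
New hue = (322 + 150) mod 360
= 472 mod 360
= 112°


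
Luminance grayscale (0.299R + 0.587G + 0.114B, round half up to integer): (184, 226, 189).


Gray = 0.299×R + 0.587×G + 0.114×B
Gray = 0.299×184 + 0.587×226 + 0.114×189
Gray = 55.016 + 132.662 + 21.546
Gray = 209.224 → round half up → 209
Gray = 209


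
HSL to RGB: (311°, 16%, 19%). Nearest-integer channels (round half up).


H=311°, S=0.16, L=0.19
C = (1-|2L-1|)×S = (1-|-0.62|)×0.16 = 0.0608
H' = H/60 = 311/60 ≈ 5.1833; X = C×(1-|H' mod 2 - 1|) ≈ 0.0497
m = L - C/2 = 0.19 - 0.0304 = 0.1596
Sector ⌊H'⌋ = 5 → (R',G',B') = (0.0608, 0.0, ≈0.0497)
RGB = ((R'+m)×255, (G'+m)×255, (B'+m)×255) = (56.202, 40.698, 53.3596)
Round half up → RGB(56, 41, 53)


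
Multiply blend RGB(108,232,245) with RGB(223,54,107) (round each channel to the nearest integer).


Multiply: C = A×B/255, rounded to nearest integer
R: 108×223/255 = 24084/255 ≈ 94.447 → 94
G: 232×54/255 = 12528/255 ≈ 49.129 → 49
B: 245×107/255 = 26215/255 ≈ 102.804 → 103
= RGB(94, 49, 103)


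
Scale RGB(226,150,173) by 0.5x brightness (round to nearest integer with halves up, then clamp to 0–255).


Multiply each channel by 0.5, round half up, clamp to [0, 255]
R: 226×0.5 = 113
G: 150×0.5 = 75
B: 173×0.5 = 86.5 → round → 87
= RGB(113, 75, 87)


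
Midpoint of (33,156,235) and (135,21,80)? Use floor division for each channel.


Midpoint: each channel = ⌊(C₁+C₂)/2⌋
R: ⌊(33+135)/2⌋ = 84
G: ⌊(156+21)/2⌋ = 88
B: ⌊(235+80)/2⌋ = 157
= RGB(84, 88, 157)


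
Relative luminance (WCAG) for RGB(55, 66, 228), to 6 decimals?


Linearize each channel (sRGB transfer function): c = v/255; c_lin = c/12.92 if c ≤ 0.04045, else ((c+0.055)/1.055)^2.4
  R: 55/255 ≈ 0.215686 > 0.04045 → ((0.215686+0.055)/1.055)^2.4 ≈ 0.038204
  G: 66/255 ≈ 0.258824 > 0.04045 → ((0.258824+0.055)/1.055)^2.4 ≈ 0.054480
  B: 228/255 ≈ 0.894118 > 0.04045 → ((0.894118+0.055)/1.055)^2.4 ≈ 0.775822
R_lin = 0.038204, G_lin = 0.054480, B_lin = 0.775822
L = 0.2126×R + 0.7152×G + 0.0722×B
L = 0.2126×0.038204 + 0.7152×0.054480 + 0.0722×0.775822
L ≈ 0.103101


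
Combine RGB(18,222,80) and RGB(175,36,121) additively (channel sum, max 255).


Additive: each channel = min(255, C₁+C₂)
R: 18+175 = 193 → 193
G: 222+36 = 258 → 255
B: 80+121 = 201 → 201
= RGB(193, 255, 201)


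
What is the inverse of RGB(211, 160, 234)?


Invert: (255-R, 255-G, 255-B)
R: 255-211 = 44
G: 255-160 = 95
B: 255-234 = 21
= RGB(44, 95, 21)


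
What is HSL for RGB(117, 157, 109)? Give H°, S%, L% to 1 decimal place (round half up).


Normalize: R'=117/255≈0.4588, G'=157/255≈0.6157, B'=109/255≈0.4275
Max=157/255, Min=109/255, Δ=Max-Min=48/255
L = (Max+Min)/2 = (157+109)/510 = 266/510 = 0.52156… → L = 52.2%
L > 0.5 → S = Δ/(2-Max-Min) = 48/(510-157-109) = 48/244 = 0.19672… → S = 19.7%
(the 1/255 factors cancel in S and H, so raw channel differences can be used)
Max is G' → H = 60 × ((B-R)/Δ + 2) = 60 × ((109-117)/48 + 2)
  -8/48 + 2 = -0.1666… + 2 = 1.8333…
  H = 60 × 1.8333… = 110° → H = 110.0°
= HSL(110.0°, 19.7%, 52.2%)


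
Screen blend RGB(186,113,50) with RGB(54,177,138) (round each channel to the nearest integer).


Screen: C = 255 - (255-A)×(255-B)/255, rounded to nearest integer
R: 255 - (255-186)×(255-54)/255 = 255 - 13869/255 ≈ 255 - 54.388 = 200.612 → 201
G: 255 - (255-113)×(255-177)/255 = 255 - 11076/255 ≈ 255 - 43.435 = 211.565 → 212
B: 255 - (255-50)×(255-138)/255 = 255 - 23985/255 ≈ 255 - 94.059 = 160.941 → 161
= RGB(201, 212, 161)


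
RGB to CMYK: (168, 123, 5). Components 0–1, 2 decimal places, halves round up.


R'=168/255≈0.6588, G'=123/255≈0.4824, B'=5/255≈0.0196
K = 1 - max(R',G',B') = 1 - 168/255 = 87/255 = 0.34117… → 0.34
(1-R'-K)/(1-K) simplifies to (max-R)/max with max = 168:
C = (168-168)/168 = 0/168 = 0 → 0.00
M = (168-123)/168 = 45/168 = 0.26785… → 0.27
Y = (168-5)/168 = 163/168 = 0.97023… → 0.97
= CMYK(0.00, 0.27, 0.97, 0.34)


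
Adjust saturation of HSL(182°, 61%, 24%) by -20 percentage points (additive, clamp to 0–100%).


Original S = 61%
Adjustment = -20 percentage points
New S = 61 + (-20) = 41
Clamp to [0, 100] → 41
= HSL(182°, 41%, 24%)
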